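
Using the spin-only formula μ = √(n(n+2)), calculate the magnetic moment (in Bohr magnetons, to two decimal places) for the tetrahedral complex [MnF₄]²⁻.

Each F⁻ contributes -1; 4 × (-1) = -4. With overall charge -2, Mn is in the +2 oxidation state.
Mn is in group 7, so Mn²⁺ is d⁵ (7 − 2 = 5).
Tetrahedral splitting is small, so the complex is high-spin.
Configuration: e^2 t2^3 → 5 unpaired electrons.
μ(spin-only) = √[5(5+2)] = √35 ≈ 5.92 Bohr magnetons.

5.92 Bohr magnetons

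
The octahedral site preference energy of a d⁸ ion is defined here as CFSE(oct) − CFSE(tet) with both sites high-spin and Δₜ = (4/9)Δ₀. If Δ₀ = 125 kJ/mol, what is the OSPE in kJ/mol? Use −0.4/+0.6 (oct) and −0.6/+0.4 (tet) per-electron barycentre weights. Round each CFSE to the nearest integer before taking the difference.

In an octahedral site d⁸ (HS) is t2g^6 e_g^2, giving CFSE(oct) = -1.2Δ₀ = -150 kJ/mol.
Tetrahedral: e^4 t2^4, CFSE = 4(−0.6) + 4(+0.4) = -0.8Δₜ = -0.8 × (4/9) × 125 = -44 kJ/mol.
Subtracting, OSPE = -150 − (-44) = -106 kJ/mol.

-106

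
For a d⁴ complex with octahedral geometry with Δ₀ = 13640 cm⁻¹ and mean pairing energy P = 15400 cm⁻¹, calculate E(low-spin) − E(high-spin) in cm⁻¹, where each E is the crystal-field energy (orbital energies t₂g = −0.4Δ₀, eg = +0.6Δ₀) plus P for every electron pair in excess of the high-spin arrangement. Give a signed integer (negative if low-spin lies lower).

High-spin: t₂g³ eg¹, CFSE = -0.6Δ₀ = -8184 cm⁻¹.
For low-spin the configuration is t₂g⁴ eg⁰: orbital energy -1.6 × 13640 = -21824 cm⁻¹, and 1 additional pair relative to high-spin adds 15400 cm⁻¹, giving -6424 cm⁻¹.
The difference is -6424 − (-8184) = 1760 cm⁻¹, so high-spin lies lower.

1760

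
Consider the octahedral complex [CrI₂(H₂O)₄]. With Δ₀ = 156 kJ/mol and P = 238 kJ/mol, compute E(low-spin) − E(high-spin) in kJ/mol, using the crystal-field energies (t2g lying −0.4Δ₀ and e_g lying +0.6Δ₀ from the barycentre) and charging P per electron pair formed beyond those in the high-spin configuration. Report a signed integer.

Ligand charges: 2×(-1) from I⁻ and 4×(+0) from H₂O sum to -2; with overall charge +0, Cr is +2.
Group 6 minus oxidation state +2 gives a d⁴ configuration for Cr²⁺.
In the high-spin limit (t2g^3 e_g^1) the orbital term is -0.6Δ₀ = -94 kJ/mol, with no excess pairing.
Low-spin: t2g^4 e_g^0, orbital CFSE = -1.6Δ₀ = -250 kJ/mol; plus 1 excess pair × P = +238 kJ/mol; total -12 kJ/mol.
E(LS) − E(HS) = -12 − (-94) = 82 kJ/mol.

82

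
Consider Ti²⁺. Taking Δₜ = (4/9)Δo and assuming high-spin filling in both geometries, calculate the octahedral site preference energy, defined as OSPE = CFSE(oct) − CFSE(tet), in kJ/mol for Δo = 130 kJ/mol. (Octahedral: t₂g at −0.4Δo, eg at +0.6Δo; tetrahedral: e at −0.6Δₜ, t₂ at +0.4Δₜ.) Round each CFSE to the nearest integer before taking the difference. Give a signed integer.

-35

Ti is in group 4, so Ti²⁺ is d² (4 − 2 = 2).
Octahedral high-spin t2g^2 e_g^0: CFSE = -0.8 × 130 = -104 kJ/mol.
Tetrahedral: e^2 t2^0, CFSE = 2(−0.6) + 0(+0.4) = -1.2Δₜ = -1.2 × (4/9) × 130 = -69 kJ/mol.
Subtracting, OSPE = -104 − (-69) = -35 kJ/mol.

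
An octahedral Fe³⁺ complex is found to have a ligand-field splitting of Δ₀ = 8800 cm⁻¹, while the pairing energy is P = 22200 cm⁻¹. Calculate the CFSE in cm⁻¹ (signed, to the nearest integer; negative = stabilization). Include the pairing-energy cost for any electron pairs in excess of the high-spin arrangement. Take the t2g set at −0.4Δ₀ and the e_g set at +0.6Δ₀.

0

Fe³⁺: group 8, so d-count = 8 − 3 = 5.
With Δ₀ < P the complex is high-spin.
Configuration: t2g^3 e_g^2.
Orbital CFSE = 0.0Δ₀ = 0.0 × 8800 = 0 cm⁻¹.
High-spin has no excess pairs, so no pairing correction applies.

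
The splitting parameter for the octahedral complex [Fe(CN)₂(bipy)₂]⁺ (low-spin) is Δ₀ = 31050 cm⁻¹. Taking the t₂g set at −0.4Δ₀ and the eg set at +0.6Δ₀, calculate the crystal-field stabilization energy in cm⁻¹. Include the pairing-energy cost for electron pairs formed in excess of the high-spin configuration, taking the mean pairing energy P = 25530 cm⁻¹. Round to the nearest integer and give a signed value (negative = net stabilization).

-11040

Ligand charges: 2×(-1) from CN⁻ and 2×(+0) from bipy sum to -2; with overall charge +1, Fe is +3.
Fe is in group 8, so Fe³⁺ is d⁵ (8 − 3 = 5).
The d⁵ electrons fill as t₂g⁵ eg⁰.
Orbital CFSE = 5(-0.4) + 0(0.6) = -2.0Δ₀ = -2.0 × 31050 = -62100 cm⁻¹.
Relative to high-spin t₂g³ eg² (0 paired), the low-spin configuration has 2 additional pairs, contributing +2 × 25530 = +51060 cm⁻¹.
Net CFSE = -62100 + 51060 = -11040 cm⁻¹.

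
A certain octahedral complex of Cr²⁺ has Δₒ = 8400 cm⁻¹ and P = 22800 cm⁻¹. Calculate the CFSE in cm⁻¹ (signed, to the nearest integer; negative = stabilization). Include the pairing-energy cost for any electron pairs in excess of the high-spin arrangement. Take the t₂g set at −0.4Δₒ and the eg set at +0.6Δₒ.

-5040

Cr sits in group 6; removing 2 electrons leaves Cr²⁺ with 6 − 2 = 4 d electrons.
Since Δₒ = 8400 cm⁻¹ < P = 22800 cm⁻¹, the complex adopts the high-spin configuration.
Configuration: t₂g³ eg¹.
Orbital CFSE = -0.6Δₒ = -0.6 × 8400 = -5040 cm⁻¹.
High-spin has no excess pairs, so no pairing correction applies.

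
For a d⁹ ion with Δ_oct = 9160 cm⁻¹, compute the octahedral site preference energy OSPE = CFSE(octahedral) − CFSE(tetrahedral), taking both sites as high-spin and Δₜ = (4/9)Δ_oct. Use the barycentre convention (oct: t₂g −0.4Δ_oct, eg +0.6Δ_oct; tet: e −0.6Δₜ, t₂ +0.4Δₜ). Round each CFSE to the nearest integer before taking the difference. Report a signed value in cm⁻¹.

Octahedral high-spin t₂g⁶ eg³: CFSE = -0.6 × 9160 = -5496 cm⁻¹.
Tetrahedral: e⁴ t₂⁵, CFSE = 4(−0.6) + 5(+0.4) = -0.4Δₜ = -0.4 × (4/9) × 9160 = -1628 cm⁻¹.
Subtracting, OSPE = -5496 − (-1628) = -3868 cm⁻¹.

-3868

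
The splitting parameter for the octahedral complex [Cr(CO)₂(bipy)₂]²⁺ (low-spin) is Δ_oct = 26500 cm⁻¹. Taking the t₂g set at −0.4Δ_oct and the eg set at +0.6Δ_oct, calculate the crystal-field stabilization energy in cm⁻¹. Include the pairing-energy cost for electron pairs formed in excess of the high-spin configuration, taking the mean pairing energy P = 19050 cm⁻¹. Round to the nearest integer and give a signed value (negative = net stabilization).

-23350

Ligand charges: 2×(+0) from CO and 2×(+0) from bipy sum to +0; with overall charge +2, Cr is +2.
Cr is in group 6, so Cr²⁺ is d⁴ (6 − 2 = 4).
Electron filling gives t₂g⁴ eg⁰.
CFSE(orbital) = 4×(-0.4Δ_oct) + 0×(0.6Δ_oct) = -1.6Δ_oct; with Δ_oct = 26500 cm⁻¹ that is -42400 cm⁻¹.
High-spin d⁴ would be t₂g³ eg¹ with 0 pairs; low-spin has 1, so 1 excess pair costs +1P = +19050 cm⁻¹.
Overall CFSE = -42400 + 19050 = -23350 cm⁻¹.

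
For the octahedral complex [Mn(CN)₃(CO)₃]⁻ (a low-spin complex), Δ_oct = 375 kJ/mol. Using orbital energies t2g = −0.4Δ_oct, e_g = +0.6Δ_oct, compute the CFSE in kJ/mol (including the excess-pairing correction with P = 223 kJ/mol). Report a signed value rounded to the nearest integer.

Ligand charges: 3×(-1) from CN⁻ and 3×(+0) from CO sum to -3; with overall charge -1, Mn is +2.
Mn sits in group 7; removing 2 electrons leaves Mn²⁺ with 7 − 2 = 5 d electrons.
Configuration: t2g^5 e_g^0.
The orbital stabilization is -2.0Δ_oct = -2.0 × 375 = -750 kJ/mol.
Pairing penalty: 2 pairs vs 0 in the high-spin reference → 2 extra × P = 446 kJ/mol.
Net CFSE = -750 + 446 = -304 kJ/mol.

-304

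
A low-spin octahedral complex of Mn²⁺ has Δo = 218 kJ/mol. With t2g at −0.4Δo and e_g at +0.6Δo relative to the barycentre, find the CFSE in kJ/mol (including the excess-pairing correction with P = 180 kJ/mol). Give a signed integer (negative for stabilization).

-76

Mn²⁺: group 7, so d-count = 7 − 2 = 5.
The d⁵ electrons fill as t2g^5 e_g^0.
Orbital CFSE = 5(-0.4) + 0(0.6) = -2.0Δo = -2.0 × 218 = -436 kJ/mol.
High-spin d⁵ would be t2g^3 e_g^2 with 0 pairs; low-spin has 2, so 2 excess pairs cost +2P = +360 kJ/mol.
Overall CFSE = -436 + 360 = -76 kJ/mol.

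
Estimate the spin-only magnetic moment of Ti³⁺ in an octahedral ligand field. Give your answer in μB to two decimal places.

1.73 μB

Ti sits in group 4; removing 3 electrons leaves Ti³⁺ with 4 − 3 = 1 d electrons.
For octahedral d¹ the high- and low-spin configurations coincide.
Configuration: t₂g¹ eg⁰ → 1 unpaired electron.
μ(spin-only) = √[1(1+2)] = √3 ≈ 1.73 μB.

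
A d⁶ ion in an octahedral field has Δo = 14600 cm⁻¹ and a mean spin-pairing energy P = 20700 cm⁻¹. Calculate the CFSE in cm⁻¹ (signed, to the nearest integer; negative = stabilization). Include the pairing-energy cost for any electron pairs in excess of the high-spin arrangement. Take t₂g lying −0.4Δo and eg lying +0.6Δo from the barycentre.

With Δo < P the complex is high-spin.
Configuration: t₂g⁴ eg².
Orbital CFSE = -0.4Δo = -0.4 × 14600 = -5840 cm⁻¹.
High-spin has no excess pairs, so no pairing correction applies.

-5840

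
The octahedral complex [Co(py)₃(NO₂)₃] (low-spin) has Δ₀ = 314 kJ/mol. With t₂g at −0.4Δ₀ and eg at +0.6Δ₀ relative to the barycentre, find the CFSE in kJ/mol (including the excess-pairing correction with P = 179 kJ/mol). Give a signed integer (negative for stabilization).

Ligand charges: 3×(+0) from py and 3×(-1) from NO₂⁻ sum to -3; with overall charge +0, Co is +3.
Co sits in group 9; removing 3 electrons leaves Co³⁺ with 9 − 3 = 6 d electrons.
Electron filling gives t₂g⁶ eg⁰.
CFSE(orbital) = 6×(-0.4Δ₀) + 0×(0.6Δ₀) = -2.4Δ₀; with Δ₀ = 314 kJ/mol that is -754 kJ/mol.
Relative to high-spin t₂g⁴ eg² (1 paired), the low-spin configuration has 2 additional pairs, contributing +2 × 179 = +358 kJ/mol.
Overall CFSE = -754 + 358 = -396 kJ/mol.

-396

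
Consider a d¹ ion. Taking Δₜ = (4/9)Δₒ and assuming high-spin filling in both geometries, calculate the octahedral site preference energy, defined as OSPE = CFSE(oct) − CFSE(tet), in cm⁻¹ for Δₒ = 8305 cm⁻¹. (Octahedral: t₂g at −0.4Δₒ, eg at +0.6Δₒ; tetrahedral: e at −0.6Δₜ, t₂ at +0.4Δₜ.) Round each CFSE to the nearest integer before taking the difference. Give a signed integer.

-1107

Octahedral high-spin t₂g¹ eg⁰: CFSE = -0.4 × 8305 = -3322 cm⁻¹.
Tetrahedral e¹ t₂⁰ gives -0.6Δₜ = -0.6 × (4/9) × 8305 = -2215 cm⁻¹.
OSPE = -3322 − (-2215) = -1107 cm⁻¹.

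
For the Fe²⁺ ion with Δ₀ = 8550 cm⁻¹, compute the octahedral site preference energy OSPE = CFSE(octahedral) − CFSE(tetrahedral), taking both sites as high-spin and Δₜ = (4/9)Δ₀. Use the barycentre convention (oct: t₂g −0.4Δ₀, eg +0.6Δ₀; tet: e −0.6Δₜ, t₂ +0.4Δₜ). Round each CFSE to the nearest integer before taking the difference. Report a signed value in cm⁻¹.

-1140

Group 8 minus oxidation state +2 gives a d⁶ configuration for Fe²⁺.
In an octahedral site d⁶ (HS) is t₂g⁴ eg², giving CFSE(oct) = -0.4Δ₀ = -3420 cm⁻¹.
Tetrahedral: e³ t₂³, CFSE = 3(−0.6) + 3(+0.4) = -0.6Δₜ = -0.6 × (4/9) × 8550 = -2280 cm⁻¹.
Subtracting, OSPE = -3420 − (-2280) = -1140 cm⁻¹.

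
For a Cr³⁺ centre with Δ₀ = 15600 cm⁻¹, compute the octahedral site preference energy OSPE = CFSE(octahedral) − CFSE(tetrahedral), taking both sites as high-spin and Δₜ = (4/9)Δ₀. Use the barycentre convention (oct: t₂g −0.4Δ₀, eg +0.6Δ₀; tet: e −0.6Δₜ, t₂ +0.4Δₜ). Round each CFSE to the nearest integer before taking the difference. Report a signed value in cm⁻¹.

-13173

Cr sits in group 6; removing 3 electrons leaves Cr³⁺ with 6 − 3 = 3 d electrons.
In an octahedral site d³ (HS) is t₂g³ eg⁰, giving CFSE(oct) = -1.2Δ₀ = -18720 cm⁻¹.
Tetrahedral e² t₂¹ gives -0.8Δₜ = -0.8 × (4/9) × 15600 = -5547 cm⁻¹.
OSPE = -18720 − (-5547) = -13173 cm⁻¹.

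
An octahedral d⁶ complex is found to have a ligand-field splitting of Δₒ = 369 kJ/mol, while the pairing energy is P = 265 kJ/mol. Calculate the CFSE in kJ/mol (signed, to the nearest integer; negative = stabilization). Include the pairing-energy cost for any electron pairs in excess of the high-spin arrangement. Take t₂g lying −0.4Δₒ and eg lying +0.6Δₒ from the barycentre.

-356

Here Δₒ > P (369 > 265), so the low-spin state is favoured.
That gives t₂g⁶ eg⁰.
Orbital CFSE = -2.4Δₒ = -2.4 × 369 = -886 kJ/mol.
Excess pairs vs high-spin: 3 − 1 = 2; pairing cost = +530 kJ/mol.
Net CFSE = -886 + 530 = -356 kJ/mol.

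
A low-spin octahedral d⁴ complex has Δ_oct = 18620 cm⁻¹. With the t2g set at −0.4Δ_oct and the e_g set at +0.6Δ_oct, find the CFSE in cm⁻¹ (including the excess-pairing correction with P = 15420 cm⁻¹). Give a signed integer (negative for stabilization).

-14372

The d⁴ electrons fill as t2g^4 e_g^0.
CFSE(orbital) = 4×(-0.4Δ_oct) + 0×(0.6Δ_oct) = -1.6Δ_oct; with Δ_oct = 18620 cm⁻¹ that is -29792 cm⁻¹.
Relative to high-spin t2g^3 e_g^1 (0 paired), the low-spin configuration has 1 additional pair, contributing +1 × 15420 = +15420 cm⁻¹.
Combining: -29792 + 15420 = -14372 cm⁻¹.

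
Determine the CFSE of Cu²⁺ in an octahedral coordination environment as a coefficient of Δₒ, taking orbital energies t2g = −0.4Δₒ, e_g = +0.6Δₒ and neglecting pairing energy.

-0.6 Δₒ

Cu²⁺: group 11, so d-count = 11 − 2 = 9.
Configuration: t2g^6 e_g^3.
CFSE = 6(-0.4Δₒ) + 3(0.6Δₒ) = -2.4Δₒ + 1.8Δₒ = -0.6Δₒ.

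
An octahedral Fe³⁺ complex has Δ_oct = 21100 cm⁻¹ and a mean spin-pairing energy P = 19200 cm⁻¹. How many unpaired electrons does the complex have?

1

Group 8 minus oxidation state +3 gives a d⁵ configuration for Fe³⁺.
With Δ_oct > P the complex is low-spin.
Configuration: t2g^5 e_g^0.
Unpaired electrons: 1.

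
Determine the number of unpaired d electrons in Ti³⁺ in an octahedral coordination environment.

1

Group 4 minus oxidation state +3 gives a d¹ configuration for Ti³⁺.
For octahedral d¹ the high- and low-spin configurations coincide.
Configuration: t₂g¹ eg⁰, giving 1 unpaired electron.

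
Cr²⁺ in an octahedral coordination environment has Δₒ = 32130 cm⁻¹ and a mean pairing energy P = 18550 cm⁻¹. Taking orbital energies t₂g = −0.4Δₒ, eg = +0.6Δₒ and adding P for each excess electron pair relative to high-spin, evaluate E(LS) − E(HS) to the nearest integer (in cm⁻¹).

Cr sits in group 6; removing 2 electrons leaves Cr²⁺ with 6 − 2 = 4 d electrons.
High-spin d⁴ fills as t₂g³ eg¹ with CFSE 3(−0.4) + 1(+0.6) = -0.6Δₒ = -19278 cm⁻¹.
For low-spin the configuration is t₂g⁴ eg⁰: orbital energy -1.6 × 32130 = -51408 cm⁻¹, and 1 additional pair relative to high-spin adds 18550 cm⁻¹, giving -32858 cm⁻¹.
The difference is -32858 − (-19278) = -13580 cm⁻¹, so low-spin lies lower.

-13580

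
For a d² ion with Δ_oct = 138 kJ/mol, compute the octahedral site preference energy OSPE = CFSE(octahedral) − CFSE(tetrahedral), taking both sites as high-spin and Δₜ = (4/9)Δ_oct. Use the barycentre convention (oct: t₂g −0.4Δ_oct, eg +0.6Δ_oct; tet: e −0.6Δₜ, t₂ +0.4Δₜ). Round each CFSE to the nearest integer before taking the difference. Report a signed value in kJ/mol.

-36

Octahedral (high-spin): t₂g² eg⁰, CFSE = 2(−0.4) + 0(+0.6) = -0.8Δ_oct = -0.8 × 138 = -110 kJ/mol.
Tetrahedral: e² t₂⁰, CFSE = 2(−0.6) + 0(+0.4) = -1.2Δₜ = -1.2 × (4/9) × 138 = -74 kJ/mol.
Subtracting, OSPE = -110 − (-74) = -36 kJ/mol.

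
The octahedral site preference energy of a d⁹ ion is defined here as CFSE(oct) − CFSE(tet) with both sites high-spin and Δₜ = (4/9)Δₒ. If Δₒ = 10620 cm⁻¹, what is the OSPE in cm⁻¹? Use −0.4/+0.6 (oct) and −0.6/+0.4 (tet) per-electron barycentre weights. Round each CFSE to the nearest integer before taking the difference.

Octahedral high-spin t₂g⁶ eg³: CFSE = -0.6 × 10620 = -6372 cm⁻¹.
Tetrahedral e⁴ t₂⁵ gives -0.4Δₜ = -0.4 × (4/9) × 10620 = -1888 cm⁻¹.
OSPE = -6372 − (-1888) = -4484 cm⁻¹.

-4484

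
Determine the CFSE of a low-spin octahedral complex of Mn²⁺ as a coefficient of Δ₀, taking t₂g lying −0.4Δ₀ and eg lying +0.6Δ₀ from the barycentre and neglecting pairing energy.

Group 7 minus oxidation state +2 gives a d⁵ configuration for Mn²⁺.
Configuration: t₂g⁵ eg⁰.
CFSE = 5(-0.4Δ₀) + 0(0.6Δ₀) = -2.0Δ₀ + 0.0Δ₀ = -2.0Δ₀.

-2.0 Δ₀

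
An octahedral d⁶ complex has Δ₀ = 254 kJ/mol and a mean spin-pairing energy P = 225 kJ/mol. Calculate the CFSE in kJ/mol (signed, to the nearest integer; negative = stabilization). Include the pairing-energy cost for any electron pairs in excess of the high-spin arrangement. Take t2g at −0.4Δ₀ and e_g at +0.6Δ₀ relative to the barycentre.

Here Δ₀ > P (254 > 225), so the low-spin state is favoured.
That gives t2g^6 e_g^0.
Orbital CFSE = -2.4Δ₀ = -2.4 × 254 = -610 kJ/mol.
Excess pairs vs high-spin: 3 − 1 = 2; pairing cost = +450 kJ/mol.
Net CFSE = -610 + 450 = -160 kJ/mol.

-160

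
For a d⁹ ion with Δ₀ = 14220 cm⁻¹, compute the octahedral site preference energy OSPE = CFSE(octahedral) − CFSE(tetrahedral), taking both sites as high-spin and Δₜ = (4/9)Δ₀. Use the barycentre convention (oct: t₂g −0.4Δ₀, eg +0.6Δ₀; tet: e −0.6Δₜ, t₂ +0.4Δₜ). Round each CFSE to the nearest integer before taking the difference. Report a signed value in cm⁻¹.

-6004

Octahedral (high-spin): t2g^6 e_g^3, CFSE = 6(−0.4) + 3(+0.6) = -0.6Δ₀ = -0.6 × 14220 = -8532 cm⁻¹.
In a tetrahedral site the filling is e^4 t2^5: CFSE(tet) = -0.4Δₜ = -0.4 × (4/9)(14220) = -2528 cm⁻¹.
Subtracting, OSPE = -8532 − (-2528) = -6004 cm⁻¹.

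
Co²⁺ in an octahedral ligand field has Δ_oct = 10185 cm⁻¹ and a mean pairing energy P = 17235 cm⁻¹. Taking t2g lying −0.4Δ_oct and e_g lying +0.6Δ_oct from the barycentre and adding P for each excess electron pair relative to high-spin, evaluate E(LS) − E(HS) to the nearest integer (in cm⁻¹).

Co is in group 9, so Co²⁺ is d⁷ (9 − 2 = 7).
In the high-spin limit (t2g^5 e_g^2) the orbital term is -0.8Δ_oct = -8148 cm⁻¹, with no excess pairing.
Low-spin t2g^6 e_g^1 gives -1.8Δ_oct = -18333 cm⁻¹, but forming 1 extra pair costs 1P = 17235 cm⁻¹, so E(LS) = -18333 + 17235 = -1098 cm⁻¹.
The difference is -1098 − (-8148) = 7050 cm⁻¹, so high-spin lies lower.

7050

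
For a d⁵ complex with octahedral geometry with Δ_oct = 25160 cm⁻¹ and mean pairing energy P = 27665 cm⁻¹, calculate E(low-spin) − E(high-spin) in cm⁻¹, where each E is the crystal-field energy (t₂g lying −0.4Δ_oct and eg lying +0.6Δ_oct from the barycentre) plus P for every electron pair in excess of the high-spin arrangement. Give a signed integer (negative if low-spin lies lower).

5010

High-spin: t₂g³ eg², CFSE = 0.0Δ_oct = 0 cm⁻¹.
Low-spin: t₂g⁵ eg⁰, orbital CFSE = -2.0Δ_oct = -50320 cm⁻¹; plus 2 excess pairs × P = +55330 cm⁻¹; total 5010 cm⁻¹.
E(LS) − E(HS) = 5010 − (0) = 5010 cm⁻¹.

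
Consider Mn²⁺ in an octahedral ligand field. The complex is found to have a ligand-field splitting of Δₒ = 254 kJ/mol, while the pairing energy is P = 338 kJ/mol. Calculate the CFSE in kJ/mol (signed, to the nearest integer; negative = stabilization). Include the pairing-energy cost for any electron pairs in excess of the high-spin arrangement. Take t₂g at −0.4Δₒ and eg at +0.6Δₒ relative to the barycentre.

Mn²⁺: group 7, so d-count = 7 − 2 = 5.
Here Δₒ < P (254 < 338), so the high-spin state is favoured.
Configuration: t₂g³ eg².
Orbital CFSE = 0.0Δₒ = 0.0 × 254 = 0 kJ/mol.
High-spin has no excess pairs, so no pairing correction applies.

0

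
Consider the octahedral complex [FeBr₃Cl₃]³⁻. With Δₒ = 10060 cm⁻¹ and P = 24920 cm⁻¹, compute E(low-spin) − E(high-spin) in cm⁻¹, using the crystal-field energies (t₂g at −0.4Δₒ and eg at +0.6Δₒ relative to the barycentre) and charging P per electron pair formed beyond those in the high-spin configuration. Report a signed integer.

Ligand charges: 3×(-1) from Br⁻ and 3×(-1) from Cl⁻ sum to -6; with overall charge -3, Fe is +3.
Group 8 minus oxidation state +3 gives a d⁵ configuration for Fe³⁺.
High-spin d⁵ fills as t₂g³ eg² with CFSE 3(−0.4) + 2(+0.6) = 0.0Δₒ = 0 cm⁻¹.
For low-spin the configuration is t₂g⁵ eg⁰: orbital energy -2.0 × 10060 = -20120 cm⁻¹, and 2 additional pairs relative to high-spin add 49840 cm⁻¹, giving 29720 cm⁻¹.
Thus E(LS) − E(HS) = 29720 cm⁻¹.

29720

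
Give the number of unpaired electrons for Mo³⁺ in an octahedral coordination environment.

Mo sits in group 6; removing 3 electrons leaves Mo³⁺ with 6 − 3 = 3 d electrons.
Configuration: t₂g³ eg⁰, giving 3 unpaired electrons.

3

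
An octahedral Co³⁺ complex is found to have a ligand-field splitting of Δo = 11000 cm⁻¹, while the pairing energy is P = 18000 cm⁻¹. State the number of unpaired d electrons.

Co is in group 9, so Co³⁺ is d⁶ (9 − 3 = 6).
Δo < P, so pairing is avoided: the ground state is high-spin.
That gives t2g^4 e_g^2.
Unpaired electrons: 4.

4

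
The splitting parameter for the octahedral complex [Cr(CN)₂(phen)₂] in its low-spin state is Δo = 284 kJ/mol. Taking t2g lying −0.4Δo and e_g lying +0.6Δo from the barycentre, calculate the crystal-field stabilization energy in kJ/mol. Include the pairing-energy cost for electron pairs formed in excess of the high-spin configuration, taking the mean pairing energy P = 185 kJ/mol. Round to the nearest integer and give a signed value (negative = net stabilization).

Ligand charges: 2×(-1) from CN⁻ and 2×(+0) from phen sum to -2; with overall charge +0, Cr is +2.
Cr sits in group 6; removing 2 electrons leaves Cr²⁺ with 6 − 2 = 4 d electrons.
Electron filling gives t2g^4 e_g^0.
Orbital CFSE = 4(-0.4) + 0(0.6) = -1.6Δo = -1.6 × 284 = -454 kJ/mol.
Relative to high-spin t2g^3 e_g^1 (0 paired), the low-spin configuration has 1 additional pair, contributing +1 × 185 = +185 kJ/mol.
Overall CFSE = -454 + 185 = -269 kJ/mol.

-269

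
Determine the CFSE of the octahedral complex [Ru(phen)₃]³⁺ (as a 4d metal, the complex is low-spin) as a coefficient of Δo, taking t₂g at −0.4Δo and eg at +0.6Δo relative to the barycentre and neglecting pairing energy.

phen is neutral, so the +3 overall charge sits on Ru: oxidation state +3.
Group 8 minus oxidation state +3 gives a d⁵ configuration for Ru³⁺.
Configuration: t₂g⁵ eg⁰.
CFSE = 5(-0.4Δo) + 0(0.6Δo) = -2.0Δo + 0.0Δo = -2.0Δo.

-2.0 Δo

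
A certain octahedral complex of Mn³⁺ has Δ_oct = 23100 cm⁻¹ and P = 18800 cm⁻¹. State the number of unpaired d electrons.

2

Mn³⁺: group 7, so d-count = 7 − 3 = 4.
Δ_oct > P, so pairing is preferred: the ground state is low-spin.
Configuration: t₂g⁴ eg⁰.
Unpaired electrons: 2.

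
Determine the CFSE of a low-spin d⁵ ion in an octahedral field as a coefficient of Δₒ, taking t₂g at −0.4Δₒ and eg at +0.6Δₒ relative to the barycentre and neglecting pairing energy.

-2.0 Δₒ

Configuration: t₂g⁵ eg⁰.
CFSE = 5(-0.4Δₒ) + 0(0.6Δₒ) = -2.0Δₒ + 0.0Δₒ = -2.0Δₒ.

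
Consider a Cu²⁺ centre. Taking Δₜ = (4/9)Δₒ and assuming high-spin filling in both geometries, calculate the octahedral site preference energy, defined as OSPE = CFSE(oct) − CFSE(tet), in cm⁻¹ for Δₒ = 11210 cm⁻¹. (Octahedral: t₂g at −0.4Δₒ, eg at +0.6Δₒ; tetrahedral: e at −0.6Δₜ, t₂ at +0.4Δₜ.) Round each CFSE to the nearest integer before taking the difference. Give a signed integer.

-4733

Group 11 minus oxidation state +2 gives a d⁹ configuration for Cu²⁺.
Octahedral high-spin t₂g⁶ eg³: CFSE = -0.6 × 11210 = -6726 cm⁻¹.
Tetrahedral: e⁴ t₂⁵, CFSE = 4(−0.6) + 5(+0.4) = -0.4Δₜ = -0.4 × (4/9) × 11210 = -1993 cm⁻¹.
OSPE = CFSE(oct) − CFSE(tet) = -6726 − (-1993) = -4733 cm⁻¹.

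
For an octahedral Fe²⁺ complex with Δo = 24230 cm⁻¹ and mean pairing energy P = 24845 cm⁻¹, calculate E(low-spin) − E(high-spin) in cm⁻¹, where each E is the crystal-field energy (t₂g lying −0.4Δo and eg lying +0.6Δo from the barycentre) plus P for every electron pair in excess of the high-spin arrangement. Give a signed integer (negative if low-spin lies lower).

1230

Fe sits in group 8; removing 2 electrons leaves Fe²⁺ with 8 − 2 = 6 d electrons.
High-spin d⁶ fills as t₂g⁴ eg² with CFSE 4(−0.4) + 2(+0.6) = -0.4Δo = -9692 cm⁻¹.
Low-spin: t₂g⁶ eg⁰, orbital CFSE = -2.4Δo = -58152 cm⁻¹; plus 2 excess pairs × P = +49690 cm⁻¹; total -8462 cm⁻¹.
The difference is -8462 − (-9692) = 1230 cm⁻¹, so high-spin lies lower.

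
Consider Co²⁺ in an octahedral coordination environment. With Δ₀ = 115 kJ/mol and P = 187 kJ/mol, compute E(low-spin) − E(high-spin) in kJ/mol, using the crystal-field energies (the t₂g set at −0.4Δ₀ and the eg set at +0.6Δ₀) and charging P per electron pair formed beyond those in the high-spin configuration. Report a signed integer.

72

Co²⁺: group 9, so d-count = 9 − 2 = 7.
In the high-spin limit (t₂g⁵ eg²) the orbital term is -0.8Δ₀ = -92 kJ/mol, with no excess pairing.
Low-spin: t₂g⁶ eg¹, orbital CFSE = -1.8Δ₀ = -207 kJ/mol; plus 1 excess pair × P = +187 kJ/mol; total -20 kJ/mol.
E(LS) − E(HS) = -20 − (-92) = 72 kJ/mol.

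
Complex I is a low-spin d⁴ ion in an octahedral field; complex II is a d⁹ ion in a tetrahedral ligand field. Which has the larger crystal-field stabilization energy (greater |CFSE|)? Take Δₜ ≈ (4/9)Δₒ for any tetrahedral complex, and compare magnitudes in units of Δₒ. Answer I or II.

I

I: t₂g⁴ eg⁰, CFSE = -1.6Δₒ.
II: Tetrahedral splitting is small, so the complex is high-spin; e⁴ t₂⁵, CFSE = -0.4Δₜ ≈ -0.18Δₒ.
So I has the larger |CFSE|.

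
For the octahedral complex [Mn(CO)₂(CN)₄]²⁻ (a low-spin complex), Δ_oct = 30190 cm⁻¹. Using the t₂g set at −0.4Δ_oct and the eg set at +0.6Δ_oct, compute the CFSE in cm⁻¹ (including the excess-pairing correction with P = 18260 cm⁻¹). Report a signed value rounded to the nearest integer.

Ligand charges: 2×(+0) from CO and 4×(-1) from CN⁻ sum to -4; with overall charge -2, Mn is +2.
Group 7 minus oxidation state +2 gives a d⁵ configuration for Mn²⁺.
Configuration: t₂g⁵ eg⁰.
CFSE(orbital) = 5×(-0.4Δ_oct) + 0×(0.6Δ_oct) = -2.0Δ_oct; with Δ_oct = 30190 cm⁻¹ that is -60380 cm⁻¹.
High-spin d⁵ would be t₂g³ eg² with 0 pairs; low-spin has 2, so 2 excess pairs cost +2P = +36520 cm⁻¹.
Overall CFSE = -60380 + 36520 = -23860 cm⁻¹.

-23860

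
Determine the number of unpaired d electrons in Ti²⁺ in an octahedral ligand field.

Ti²⁺: group 4, so d-count = 4 − 2 = 2.
For octahedral d² the high- and low-spin configurations coincide.
Configuration: t₂g² eg⁰, giving 2 unpaired electrons.

2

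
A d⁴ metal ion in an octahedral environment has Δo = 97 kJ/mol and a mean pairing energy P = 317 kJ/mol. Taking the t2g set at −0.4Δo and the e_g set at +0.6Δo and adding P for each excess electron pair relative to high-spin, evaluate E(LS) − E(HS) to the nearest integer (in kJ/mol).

High-spin: t2g^3 e_g^1, CFSE = -0.6Δo = -58 kJ/mol.
For low-spin the configuration is t2g^4 e_g^0: orbital energy -1.6 × 97 = -155 kJ/mol, and 1 additional pair relative to high-spin adds 317 kJ/mol, giving 162 kJ/mol.
The difference is 162 − (-58) = 220 kJ/mol, so high-spin lies lower.

220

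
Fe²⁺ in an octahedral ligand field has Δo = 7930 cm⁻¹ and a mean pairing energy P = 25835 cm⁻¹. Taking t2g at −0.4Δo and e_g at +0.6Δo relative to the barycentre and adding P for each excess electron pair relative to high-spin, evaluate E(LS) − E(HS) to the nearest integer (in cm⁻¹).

35810

Fe sits in group 8; removing 2 electrons leaves Fe²⁺ with 8 − 2 = 6 d electrons.
In the high-spin limit (t2g^4 e_g^2) the orbital term is -0.4Δo = -3172 cm⁻¹, with no excess pairing.
Low-spin t2g^6 e_g^0 gives -2.4Δo = -19032 cm⁻¹, but forming 2 extra pairs costs 2P = 51670 cm⁻¹, so E(LS) = -19032 + 51670 = 32638 cm⁻¹.
E(LS) − E(HS) = 32638 − (-3172) = 35810 cm⁻¹.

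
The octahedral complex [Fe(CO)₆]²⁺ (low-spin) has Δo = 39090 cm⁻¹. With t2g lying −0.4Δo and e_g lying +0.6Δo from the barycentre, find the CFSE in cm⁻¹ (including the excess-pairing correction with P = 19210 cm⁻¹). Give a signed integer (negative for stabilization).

-55396

CO is neutral, so the +2 overall charge sits on Fe: oxidation state +2.
Fe²⁺: group 8, so d-count = 8 − 2 = 6.
Configuration: t2g^6 e_g^0.
Orbital CFSE = 6(-0.4) + 0(0.6) = -2.4Δo = -2.4 × 39090 = -93816 cm⁻¹.
Pairing penalty: 3 pairs vs 1 in the high-spin reference → 2 extra × P = 38420 cm⁻¹.
Combining: -93816 + 38420 = -55396 cm⁻¹.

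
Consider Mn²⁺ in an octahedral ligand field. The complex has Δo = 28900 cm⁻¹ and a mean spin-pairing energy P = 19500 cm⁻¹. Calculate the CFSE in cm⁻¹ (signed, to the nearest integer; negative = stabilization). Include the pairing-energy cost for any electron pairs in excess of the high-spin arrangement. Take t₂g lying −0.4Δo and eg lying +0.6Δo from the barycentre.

-18800

Group 7 minus oxidation state +2 gives a d⁵ configuration for Mn²⁺.
Since Δo = 28900 cm⁻¹ > P = 19500 cm⁻¹, the complex adopts the low-spin configuration.
That gives t₂g⁵ eg⁰.
Orbital CFSE = -2.0Δo = -2.0 × 28900 = -57800 cm⁻¹.
Excess pairs vs high-spin: 2 − 0 = 2; pairing cost = +39000 cm⁻¹.
Net CFSE = -57800 + 39000 = -18800 cm⁻¹.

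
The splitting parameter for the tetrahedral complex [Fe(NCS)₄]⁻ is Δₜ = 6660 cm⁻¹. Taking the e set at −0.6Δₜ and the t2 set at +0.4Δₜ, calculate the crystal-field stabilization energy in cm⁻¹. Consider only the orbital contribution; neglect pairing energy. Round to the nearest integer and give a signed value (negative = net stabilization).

Each NCS⁻ contributes -1; 4 × (-1) = -4. With overall charge -1, Fe is in the +3 oxidation state.
Fe is in group 8, so Fe³⁺ is d⁵ (8 − 3 = 5).
Tetrahedral splitting is small, so the complex is high-spin.
Electron filling gives e^2 t2^3.
CFSE(orbital) = 2×(-0.6Δₜ) + 3×(0.4Δₜ) = 0.0Δₜ; with Δₜ = 6660 cm⁻¹ that is 0 cm⁻¹.

0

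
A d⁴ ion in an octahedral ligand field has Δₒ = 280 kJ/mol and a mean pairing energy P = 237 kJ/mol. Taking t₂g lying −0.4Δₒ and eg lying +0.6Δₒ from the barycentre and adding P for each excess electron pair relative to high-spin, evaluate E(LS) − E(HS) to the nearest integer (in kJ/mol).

-43

High-spin: t₂g³ eg¹, CFSE = -0.6Δₒ = -168 kJ/mol.
For low-spin the configuration is t₂g⁴ eg⁰: orbital energy -1.6 × 280 = -448 kJ/mol, and 1 additional pair relative to high-spin adds 237 kJ/mol, giving -211 kJ/mol.
Thus E(LS) − E(HS) = -43 kJ/mol.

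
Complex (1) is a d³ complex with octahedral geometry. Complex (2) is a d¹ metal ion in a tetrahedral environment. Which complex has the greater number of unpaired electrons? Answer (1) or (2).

(1): t2g^3 e_g^0 → 3 unpaired.
(2): Tetrahedral splitting is small, so the complex is high-spin; e^1 t2^0 → 1 unpaired.
So (1) has more unpaired electrons.

(1)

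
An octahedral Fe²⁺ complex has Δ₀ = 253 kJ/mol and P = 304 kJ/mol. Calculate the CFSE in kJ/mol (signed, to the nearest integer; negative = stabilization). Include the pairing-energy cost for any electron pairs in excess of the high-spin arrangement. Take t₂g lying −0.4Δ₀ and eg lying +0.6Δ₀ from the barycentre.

-101

Fe²⁺: group 8, so d-count = 8 − 2 = 6.
With Δ₀ < P the complex is high-spin.
Configuration: t₂g⁴ eg².
Orbital CFSE = -0.4Δ₀ = -0.4 × 253 = -101 kJ/mol.
High-spin has no excess pairs, so no pairing correction applies.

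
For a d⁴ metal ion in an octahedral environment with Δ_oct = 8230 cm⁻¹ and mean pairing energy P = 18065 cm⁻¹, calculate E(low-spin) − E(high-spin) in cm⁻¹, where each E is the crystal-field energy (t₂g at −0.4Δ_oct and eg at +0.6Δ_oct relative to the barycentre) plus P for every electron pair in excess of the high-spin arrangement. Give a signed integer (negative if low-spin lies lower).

9835

High-spin: t₂g³ eg¹, CFSE = -0.6Δ_oct = -4938 cm⁻¹.
Low-spin: t₂g⁴ eg⁰, orbital CFSE = -1.6Δ_oct = -13168 cm⁻¹; plus 1 excess pair × P = +18065 cm⁻¹; total 4897 cm⁻¹.
E(LS) − E(HS) = 4897 − (-4938) = 9835 cm⁻¹.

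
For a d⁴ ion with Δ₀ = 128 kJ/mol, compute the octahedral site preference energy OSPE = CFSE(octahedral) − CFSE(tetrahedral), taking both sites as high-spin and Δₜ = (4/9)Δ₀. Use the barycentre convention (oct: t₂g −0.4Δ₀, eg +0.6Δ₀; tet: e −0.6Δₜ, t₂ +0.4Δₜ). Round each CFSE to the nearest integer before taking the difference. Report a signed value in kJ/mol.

In an octahedral site d⁴ (HS) is t2g^3 e_g^1, giving CFSE(oct) = -0.6Δ₀ = -77 kJ/mol.
In a tetrahedral site the filling is e^2 t2^2: CFSE(tet) = -0.4Δₜ = -0.4 × (4/9)(128) = -23 kJ/mol.
OSPE = CFSE(oct) − CFSE(tet) = -77 − (-23) = -54 kJ/mol.

-54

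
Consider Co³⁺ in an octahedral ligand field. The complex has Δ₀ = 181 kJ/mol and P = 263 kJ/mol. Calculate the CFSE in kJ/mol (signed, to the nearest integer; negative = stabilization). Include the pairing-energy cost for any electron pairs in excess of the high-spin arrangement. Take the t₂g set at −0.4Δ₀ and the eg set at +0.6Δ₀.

Co sits in group 9; removing 3 electrons leaves Co³⁺ with 9 − 3 = 6 d electrons.
Here Δ₀ < P (181 < 263), so the high-spin state is favoured.
That gives t₂g⁴ eg².
Orbital CFSE = -0.4Δ₀ = -0.4 × 181 = -72 kJ/mol.
High-spin has no excess pairs, so no pairing correction applies.

-72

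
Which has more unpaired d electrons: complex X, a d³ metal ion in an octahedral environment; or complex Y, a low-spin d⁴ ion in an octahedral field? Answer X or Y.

X

X: t₂g³ eg⁰ → 3 unpaired.
Y: t₂g⁴ eg⁰ → 2 unpaired.
So X has more unpaired electrons.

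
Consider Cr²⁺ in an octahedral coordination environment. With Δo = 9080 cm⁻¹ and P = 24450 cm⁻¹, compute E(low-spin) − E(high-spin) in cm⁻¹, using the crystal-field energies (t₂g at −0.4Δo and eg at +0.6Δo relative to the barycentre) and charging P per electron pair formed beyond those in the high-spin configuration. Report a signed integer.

Cr²⁺: group 6, so d-count = 6 − 2 = 4.
In the high-spin limit (t₂g³ eg¹) the orbital term is -0.6Δo = -5448 cm⁻¹, with no excess pairing.
Low-spin: t₂g⁴ eg⁰, orbital CFSE = -1.6Δo = -14528 cm⁻¹; plus 1 excess pair × P = +24450 cm⁻¹; total 9922 cm⁻¹.
E(LS) − E(HS) = 9922 − (-5448) = 15370 cm⁻¹.

15370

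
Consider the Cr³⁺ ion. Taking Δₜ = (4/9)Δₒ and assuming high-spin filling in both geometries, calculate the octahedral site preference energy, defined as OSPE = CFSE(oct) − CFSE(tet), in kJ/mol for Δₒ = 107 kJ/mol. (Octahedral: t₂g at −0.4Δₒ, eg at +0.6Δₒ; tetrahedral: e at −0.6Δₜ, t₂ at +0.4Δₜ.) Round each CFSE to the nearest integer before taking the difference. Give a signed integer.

Cr sits in group 6; removing 3 electrons leaves Cr³⁺ with 6 − 3 = 3 d electrons.
Octahedral (high-spin): t₂g³ eg⁰, CFSE = 3(−0.4) + 0(+0.6) = -1.2Δₒ = -1.2 × 107 = -128 kJ/mol.
Tetrahedral: e² t₂¹, CFSE = 2(−0.6) + 1(+0.4) = -0.8Δₜ = -0.8 × (4/9) × 107 = -38 kJ/mol.
Subtracting, OSPE = -128 − (-38) = -90 kJ/mol.

-90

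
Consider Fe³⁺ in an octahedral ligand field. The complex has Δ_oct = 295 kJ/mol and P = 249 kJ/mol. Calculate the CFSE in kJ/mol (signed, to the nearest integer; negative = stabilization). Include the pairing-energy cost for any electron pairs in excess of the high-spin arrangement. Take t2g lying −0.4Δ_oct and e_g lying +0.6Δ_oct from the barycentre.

Fe is in group 8, so Fe³⁺ is d⁵ (8 − 3 = 5).
Since Δ_oct = 295 kJ/mol > P = 249 kJ/mol, the complex adopts the low-spin configuration.
Configuration: t2g^5 e_g^0.
Orbital CFSE = -2.0Δ_oct = -2.0 × 295 = -590 kJ/mol.
Excess pairs vs high-spin: 2 − 0 = 2; pairing cost = +498 kJ/mol.
Net CFSE = -590 + 498 = -92 kJ/mol.

-92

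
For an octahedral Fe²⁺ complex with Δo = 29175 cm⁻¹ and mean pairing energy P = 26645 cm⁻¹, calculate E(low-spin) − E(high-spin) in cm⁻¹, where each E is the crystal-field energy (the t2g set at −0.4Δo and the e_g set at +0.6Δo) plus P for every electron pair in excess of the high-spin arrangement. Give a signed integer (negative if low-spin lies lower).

-5060

Fe sits in group 8; removing 2 electrons leaves Fe²⁺ with 8 − 2 = 6 d electrons.
In the high-spin limit (t2g^4 e_g^2) the orbital term is -0.4Δo = -11670 cm⁻¹, with no excess pairing.
Low-spin: t2g^6 e_g^0, orbital CFSE = -2.4Δo = -70020 cm⁻¹; plus 2 excess pairs × P = +53290 cm⁻¹; total -16730 cm⁻¹.
The difference is -16730 − (-11670) = -5060 cm⁻¹, so low-spin lies lower.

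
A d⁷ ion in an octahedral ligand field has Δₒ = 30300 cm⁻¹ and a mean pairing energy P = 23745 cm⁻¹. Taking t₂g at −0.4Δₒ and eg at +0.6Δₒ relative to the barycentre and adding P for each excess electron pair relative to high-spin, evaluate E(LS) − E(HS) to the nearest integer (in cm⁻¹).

High-spin d⁷ fills as t₂g⁵ eg² with CFSE 5(−0.4) + 2(+0.6) = -0.8Δₒ = -24240 cm⁻¹.
Low-spin t₂g⁶ eg¹ gives -1.8Δₒ = -54540 cm⁻¹, but forming 1 extra pair costs 1P = 23745 cm⁻¹, so E(LS) = -54540 + 23745 = -30795 cm⁻¹.
E(LS) − E(HS) = -30795 − (-24240) = -6555 cm⁻¹.

-6555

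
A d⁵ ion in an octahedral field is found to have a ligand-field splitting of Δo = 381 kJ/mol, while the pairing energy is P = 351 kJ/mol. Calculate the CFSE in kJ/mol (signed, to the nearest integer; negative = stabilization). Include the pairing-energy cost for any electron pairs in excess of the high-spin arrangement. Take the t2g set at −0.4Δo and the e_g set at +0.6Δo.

-60

With Δo > P the complex is low-spin.
Filling d⁵ accordingly: t2g^5 e_g^0.
Orbital CFSE = -2.0Δo = -2.0 × 381 = -762 kJ/mol.
Excess pairs vs high-spin: 2 − 0 = 2; pairing cost = +702 kJ/mol.
Net CFSE = -762 + 702 = -60 kJ/mol.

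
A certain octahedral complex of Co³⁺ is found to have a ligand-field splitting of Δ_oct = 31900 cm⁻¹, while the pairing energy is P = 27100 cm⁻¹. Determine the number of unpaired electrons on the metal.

0

Co sits in group 9; removing 3 electrons leaves Co³⁺ with 9 − 3 = 6 d electrons.
Δ_oct > P, so pairing is preferred: the ground state is low-spin.
That gives t₂g⁶ eg⁰.
Unpaired electrons: 0.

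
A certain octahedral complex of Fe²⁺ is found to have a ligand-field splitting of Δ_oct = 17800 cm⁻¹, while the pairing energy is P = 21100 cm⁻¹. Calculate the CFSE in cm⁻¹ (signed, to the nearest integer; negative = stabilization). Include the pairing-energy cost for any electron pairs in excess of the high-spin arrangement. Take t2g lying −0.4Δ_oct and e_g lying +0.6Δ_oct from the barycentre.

-7120

Group 8 minus oxidation state +2 gives a d⁶ configuration for Fe²⁺.
Here Δ_oct < P (17800 < 21100), so the high-spin state is favoured.
That gives t2g^4 e_g^2.
Orbital CFSE = -0.4Δ_oct = -0.4 × 17800 = -7120 cm⁻¹.
High-spin has no excess pairs, so no pairing correction applies.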